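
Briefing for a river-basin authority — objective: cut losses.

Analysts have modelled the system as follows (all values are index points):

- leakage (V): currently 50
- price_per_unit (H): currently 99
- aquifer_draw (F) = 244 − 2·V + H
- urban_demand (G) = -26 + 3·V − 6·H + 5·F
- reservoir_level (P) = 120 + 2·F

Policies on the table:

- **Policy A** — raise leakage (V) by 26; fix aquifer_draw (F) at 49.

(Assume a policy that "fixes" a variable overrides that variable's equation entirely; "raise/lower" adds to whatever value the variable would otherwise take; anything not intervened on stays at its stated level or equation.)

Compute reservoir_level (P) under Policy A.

218

Policy A (V + 26, F := 49):
  V = 50 + 26 = 76
  H = 99
  F = 49
  P = 120 + 2·49 = 218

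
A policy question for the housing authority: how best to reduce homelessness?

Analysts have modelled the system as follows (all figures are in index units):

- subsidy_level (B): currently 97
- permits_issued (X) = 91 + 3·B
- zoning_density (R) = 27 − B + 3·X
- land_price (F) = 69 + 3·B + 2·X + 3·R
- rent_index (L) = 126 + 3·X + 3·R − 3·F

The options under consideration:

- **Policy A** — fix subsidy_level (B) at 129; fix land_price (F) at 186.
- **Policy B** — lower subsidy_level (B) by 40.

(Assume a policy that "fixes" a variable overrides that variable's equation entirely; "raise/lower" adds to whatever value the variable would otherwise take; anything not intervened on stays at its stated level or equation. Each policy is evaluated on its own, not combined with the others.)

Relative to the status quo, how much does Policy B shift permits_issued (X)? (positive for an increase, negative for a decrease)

Baseline:
  B = 97
  X = 91 + 3·97 = 382
Policy B (B − 40):
  B = 97 − 40 = 57
  X = 91 + 3·57 = 262
Change in X: 262 − 382 = -120

-120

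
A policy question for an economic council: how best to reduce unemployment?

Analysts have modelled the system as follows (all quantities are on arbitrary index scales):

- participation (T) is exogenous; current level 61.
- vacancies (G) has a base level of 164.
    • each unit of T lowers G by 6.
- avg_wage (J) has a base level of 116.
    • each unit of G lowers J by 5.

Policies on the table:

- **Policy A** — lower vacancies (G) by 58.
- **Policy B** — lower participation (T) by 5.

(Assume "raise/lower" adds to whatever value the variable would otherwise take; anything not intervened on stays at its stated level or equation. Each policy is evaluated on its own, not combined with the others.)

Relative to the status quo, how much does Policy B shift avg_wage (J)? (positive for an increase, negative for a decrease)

-150

Baseline:
  T = 61
  G = 164 − 6·61 = -202
  J = 116 − 5·(-202) = 1126
Policy B (T − 5):
  T = 61 − 5 = 56
  G = 164 − 6·56 = -172
  J = 116 − 5·(-172) = 976
Change in J: 976 − 1126 = -150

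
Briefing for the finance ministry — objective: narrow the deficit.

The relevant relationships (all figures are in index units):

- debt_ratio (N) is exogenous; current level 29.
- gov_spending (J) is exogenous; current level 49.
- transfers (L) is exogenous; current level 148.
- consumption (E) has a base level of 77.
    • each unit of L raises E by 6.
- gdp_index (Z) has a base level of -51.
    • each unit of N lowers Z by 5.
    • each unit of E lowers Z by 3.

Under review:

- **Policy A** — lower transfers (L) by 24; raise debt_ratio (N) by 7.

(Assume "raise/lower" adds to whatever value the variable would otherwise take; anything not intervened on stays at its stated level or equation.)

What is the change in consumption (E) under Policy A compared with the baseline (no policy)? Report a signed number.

Baseline:
  L = 148
  E = 77 + 6·148 = 965
Policy A (L − 24, N + 7):
  L = 148 − 24 = 124
  E = 77 + 6·124 = 821
Change in E: 821 − 965 = -144

-144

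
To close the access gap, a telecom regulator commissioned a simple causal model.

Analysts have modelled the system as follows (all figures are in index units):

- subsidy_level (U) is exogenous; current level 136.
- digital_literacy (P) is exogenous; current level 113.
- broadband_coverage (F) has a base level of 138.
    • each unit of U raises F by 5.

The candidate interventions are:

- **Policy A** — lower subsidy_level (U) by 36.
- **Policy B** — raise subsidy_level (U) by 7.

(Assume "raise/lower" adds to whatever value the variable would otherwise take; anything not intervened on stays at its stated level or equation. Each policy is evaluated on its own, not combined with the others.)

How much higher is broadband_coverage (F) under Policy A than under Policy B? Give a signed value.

Policy A (U − 36):
  U = 136 − 36 = 100
  F = 138 + 5·100 = 638
Policy B (U + 7):
  U = 136 + 7 = 143
  F = 138 + 5·143 = 853
F: 638 − 853 = -215

-215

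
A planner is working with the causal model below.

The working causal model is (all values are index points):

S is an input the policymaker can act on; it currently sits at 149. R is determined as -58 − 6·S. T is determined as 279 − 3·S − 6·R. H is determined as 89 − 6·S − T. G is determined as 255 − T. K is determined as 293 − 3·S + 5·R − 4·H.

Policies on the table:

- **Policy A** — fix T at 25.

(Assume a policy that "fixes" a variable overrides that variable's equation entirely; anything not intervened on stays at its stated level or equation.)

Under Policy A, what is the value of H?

-830

Policy A (T := 25):
  S = 149
  R = -58 − 6·149 = -952
  T = 25
  H = 89 − 6·149 − 25 = -830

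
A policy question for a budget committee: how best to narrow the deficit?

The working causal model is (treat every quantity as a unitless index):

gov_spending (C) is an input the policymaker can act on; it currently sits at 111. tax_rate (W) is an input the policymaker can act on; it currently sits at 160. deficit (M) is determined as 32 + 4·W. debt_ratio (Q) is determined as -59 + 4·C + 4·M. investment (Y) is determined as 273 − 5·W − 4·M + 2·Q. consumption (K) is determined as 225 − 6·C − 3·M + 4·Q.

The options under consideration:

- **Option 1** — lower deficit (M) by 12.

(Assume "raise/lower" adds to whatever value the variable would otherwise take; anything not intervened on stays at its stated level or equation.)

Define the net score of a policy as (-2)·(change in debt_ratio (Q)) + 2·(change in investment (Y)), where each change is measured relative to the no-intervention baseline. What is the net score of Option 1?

0

Baseline:
  C = 111
  W = 160
  M = 32 + 4·160 = 672
  Q = -59 + 4·111 + 4·672 = 3073
  Y = 273 − 5·160 − 4·672 + 2·3073 = 2931
Option 1 (M − 12):
  C = 111
  W = 160
  M = 32 + 4·160 (−12 from intervention) = 660
  Q = -59 + 4·111 + 4·660 = 3025
  Y = 273 − 5·160 − 4·660 + 2·3025 = 2883
ΔQ = 3025 − 3073 = -48; ΔY = 2883 − 2931 = -48
Score = (-2)·(-48) + 2·(-48) = 0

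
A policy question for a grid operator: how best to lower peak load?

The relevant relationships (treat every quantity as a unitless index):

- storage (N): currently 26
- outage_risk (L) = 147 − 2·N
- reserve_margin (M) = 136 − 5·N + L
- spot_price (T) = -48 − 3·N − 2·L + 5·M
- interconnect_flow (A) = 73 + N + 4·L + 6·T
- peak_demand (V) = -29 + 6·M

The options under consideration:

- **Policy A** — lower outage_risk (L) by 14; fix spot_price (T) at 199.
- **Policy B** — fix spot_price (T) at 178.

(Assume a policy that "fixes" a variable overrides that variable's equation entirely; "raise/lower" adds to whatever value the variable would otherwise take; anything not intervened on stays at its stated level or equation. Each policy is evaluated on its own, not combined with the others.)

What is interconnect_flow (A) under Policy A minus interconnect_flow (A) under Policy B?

70

Policy A (L − 14, T := 199):
  N = 26
  L = 147 − 2·26 (−14 from intervention) = 81
  M = 136 − 5·26 + 81 = 87
  T = 199
  A = 73 + 26 + 4·81 + 6·199 = 1617
Policy B (T := 178):
  N = 26
  L = 147 − 2·26 = 95
  M = 136 − 5·26 + 95 = 101
  T = 178
  A = 73 + 26 + 4·95 + 6·178 = 1547
A: 1617 − 1547 = 70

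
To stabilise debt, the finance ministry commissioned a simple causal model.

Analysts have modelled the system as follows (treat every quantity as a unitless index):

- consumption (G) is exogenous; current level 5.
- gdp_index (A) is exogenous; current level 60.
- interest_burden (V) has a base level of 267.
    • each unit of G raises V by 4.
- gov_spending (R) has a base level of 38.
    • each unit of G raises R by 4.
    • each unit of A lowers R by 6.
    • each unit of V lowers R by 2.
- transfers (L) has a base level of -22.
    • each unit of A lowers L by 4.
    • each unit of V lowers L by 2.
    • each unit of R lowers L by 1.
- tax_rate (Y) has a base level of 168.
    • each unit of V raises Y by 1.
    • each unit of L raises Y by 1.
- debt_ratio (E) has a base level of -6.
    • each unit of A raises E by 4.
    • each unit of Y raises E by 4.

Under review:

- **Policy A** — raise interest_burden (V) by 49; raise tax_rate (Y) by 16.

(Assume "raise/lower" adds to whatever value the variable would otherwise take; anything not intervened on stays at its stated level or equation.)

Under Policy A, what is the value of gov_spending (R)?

-974

Policy A (V + 49, Y + 16):
  G = 5
  A = 60
  V = 267 + 4·5 (+49 from intervention) = 336
  R = 38 + 4·5 − 6·60 − 2·336 = -974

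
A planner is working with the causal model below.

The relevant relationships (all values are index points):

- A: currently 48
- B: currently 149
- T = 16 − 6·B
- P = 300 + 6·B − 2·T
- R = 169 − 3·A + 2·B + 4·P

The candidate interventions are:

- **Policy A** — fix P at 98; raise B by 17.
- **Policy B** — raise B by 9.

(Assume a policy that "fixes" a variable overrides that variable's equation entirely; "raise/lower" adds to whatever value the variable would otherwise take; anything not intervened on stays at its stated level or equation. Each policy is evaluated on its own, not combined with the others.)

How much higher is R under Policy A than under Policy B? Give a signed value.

Policy A (P := 98, B + 17):
  A = 48
  B = 149 + 17 = 166
  T = 16 − 6·166 = -980
  P = 98
  R = 169 − 3·48 + 2·166 + 4·98 = 749
Policy B (B + 9):
  A = 48
  B = 149 + 9 = 158
  T = 16 − 6·158 = -932
  P = 300 + 6·158 − 2·(-932) = 3112
  R = 169 − 3·48 + 2·158 + 4·3112 = 12789
R: 749 − 12789 = -12040

-12040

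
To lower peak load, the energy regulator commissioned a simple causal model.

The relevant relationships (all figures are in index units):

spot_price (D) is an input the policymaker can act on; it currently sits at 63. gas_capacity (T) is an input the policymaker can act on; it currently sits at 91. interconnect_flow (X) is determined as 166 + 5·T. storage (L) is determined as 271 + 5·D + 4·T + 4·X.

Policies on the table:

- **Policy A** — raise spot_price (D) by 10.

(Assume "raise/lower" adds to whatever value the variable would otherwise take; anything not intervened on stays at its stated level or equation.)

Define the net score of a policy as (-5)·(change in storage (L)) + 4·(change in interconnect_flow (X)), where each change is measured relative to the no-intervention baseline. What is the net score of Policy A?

-250

Baseline:
  D = 63
  T = 91
  X = 166 + 5·91 = 621
  L = 271 + 5·63 + 4·91 + 4·621 = 3434
Policy A (D + 10):
  D = 63 + 10 = 73
  T = 91
  X = 166 + 5·91 = 621
  L = 271 + 5·73 + 4·91 + 4·621 = 3484
ΔL = 3484 − 3434 = 50; ΔX = 621 − 621 = 0
Score = (-5)·50 + 4·0 = -250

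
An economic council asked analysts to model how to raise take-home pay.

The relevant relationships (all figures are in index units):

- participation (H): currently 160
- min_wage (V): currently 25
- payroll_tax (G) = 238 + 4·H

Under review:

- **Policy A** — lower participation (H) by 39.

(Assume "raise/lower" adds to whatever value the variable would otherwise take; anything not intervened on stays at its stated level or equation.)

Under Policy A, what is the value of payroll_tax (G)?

Policy A (H − 39):
  H = 160 − 39 = 121
  G = 238 + 4·121 = 722

722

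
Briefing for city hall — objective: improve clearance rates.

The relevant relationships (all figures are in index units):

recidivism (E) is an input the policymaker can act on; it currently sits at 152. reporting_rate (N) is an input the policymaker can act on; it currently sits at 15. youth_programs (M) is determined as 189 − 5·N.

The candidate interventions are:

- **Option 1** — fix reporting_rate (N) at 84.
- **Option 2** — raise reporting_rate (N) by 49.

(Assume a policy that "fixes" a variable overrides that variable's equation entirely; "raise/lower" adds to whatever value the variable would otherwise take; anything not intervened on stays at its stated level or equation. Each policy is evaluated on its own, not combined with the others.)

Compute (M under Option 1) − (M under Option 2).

-100

Option 1 (N := 84):
  N = 84
  M = 189 − 5·84 = -231
Option 2 (N + 49):
  N = 15 + 49 = 64
  M = 189 − 5·64 = -131
M: -231 − (-131) = -100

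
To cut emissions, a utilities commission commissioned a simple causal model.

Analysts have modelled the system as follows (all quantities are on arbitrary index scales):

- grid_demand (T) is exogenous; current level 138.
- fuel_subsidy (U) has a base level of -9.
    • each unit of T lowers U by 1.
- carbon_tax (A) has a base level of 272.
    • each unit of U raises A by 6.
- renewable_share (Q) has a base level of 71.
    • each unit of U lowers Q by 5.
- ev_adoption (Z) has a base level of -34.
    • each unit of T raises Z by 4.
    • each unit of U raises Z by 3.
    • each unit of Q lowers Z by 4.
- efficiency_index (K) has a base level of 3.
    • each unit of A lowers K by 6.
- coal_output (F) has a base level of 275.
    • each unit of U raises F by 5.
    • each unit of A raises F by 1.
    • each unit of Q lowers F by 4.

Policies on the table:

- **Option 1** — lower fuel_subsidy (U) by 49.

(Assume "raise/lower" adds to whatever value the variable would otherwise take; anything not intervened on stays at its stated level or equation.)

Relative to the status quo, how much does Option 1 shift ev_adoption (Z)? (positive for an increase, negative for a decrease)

Baseline:
  T = 138
  U = -9 − 138 = -147
  Q = 71 − 5·(-147) = 806
  Z = -34 + 4·138 + 3·(-147) − 4·806 = -3147
Option 1 (U − 49):
  T = 138
  U = -9 − 138 (−49 from intervention) = -196
  Q = 71 − 5·(-196) = 1051
  Z = -34 + 4·138 + 3·(-196) − 4·1051 = -4274
Change in Z: -4274 − (-3147) = -1127

-1127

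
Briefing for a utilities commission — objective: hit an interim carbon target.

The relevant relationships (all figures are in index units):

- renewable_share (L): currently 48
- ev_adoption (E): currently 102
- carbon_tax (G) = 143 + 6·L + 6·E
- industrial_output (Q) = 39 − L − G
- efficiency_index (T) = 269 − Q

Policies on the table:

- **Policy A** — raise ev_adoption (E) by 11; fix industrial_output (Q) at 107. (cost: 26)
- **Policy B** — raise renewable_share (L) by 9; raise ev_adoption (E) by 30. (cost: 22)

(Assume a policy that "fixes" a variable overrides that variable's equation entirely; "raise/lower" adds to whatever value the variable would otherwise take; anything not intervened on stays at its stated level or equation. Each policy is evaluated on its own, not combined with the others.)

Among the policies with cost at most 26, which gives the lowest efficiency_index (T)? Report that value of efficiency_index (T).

162

Policy A (E + 11, Q := 107):
  L = 48
  E = 102 + 11 = 113
  G = 143 + 6·48 + 6·113 = 1109
  Q = 107
  T = 269 − 107 = 162
Policy B (L + 9, E + 30):
  L = 48 + 9 = 57
  E = 102 + 30 = 132
  G = 143 + 6·57 + 6·132 = 1277
  Q = 39 − 57 − 1277 = -1295
  T = 269 − (-1295) = 1564
Comparing — Policy A: T=162, Policy B: T=1564. Lowest is 162 (Policy A).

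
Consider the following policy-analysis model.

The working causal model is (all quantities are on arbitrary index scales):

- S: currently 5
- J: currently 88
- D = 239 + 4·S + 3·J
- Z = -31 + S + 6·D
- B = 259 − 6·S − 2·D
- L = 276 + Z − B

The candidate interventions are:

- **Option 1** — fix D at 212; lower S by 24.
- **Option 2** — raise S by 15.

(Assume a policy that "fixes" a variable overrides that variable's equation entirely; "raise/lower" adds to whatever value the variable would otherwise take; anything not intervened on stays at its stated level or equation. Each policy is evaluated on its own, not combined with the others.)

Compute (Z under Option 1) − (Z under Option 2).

Option 1 (D := 212, S − 24):
  S = 5 − 24 = -19
  J = 88
  D = 212
  Z = -31 + (-19) + 6·212 = 1222
Option 2 (S + 15):
  S = 5 + 15 = 20
  J = 88
  D = 239 + 4·20 + 3·88 = 583
  Z = -31 + 20 + 6·583 = 3487
Z: 1222 − 3487 = -2265

-2265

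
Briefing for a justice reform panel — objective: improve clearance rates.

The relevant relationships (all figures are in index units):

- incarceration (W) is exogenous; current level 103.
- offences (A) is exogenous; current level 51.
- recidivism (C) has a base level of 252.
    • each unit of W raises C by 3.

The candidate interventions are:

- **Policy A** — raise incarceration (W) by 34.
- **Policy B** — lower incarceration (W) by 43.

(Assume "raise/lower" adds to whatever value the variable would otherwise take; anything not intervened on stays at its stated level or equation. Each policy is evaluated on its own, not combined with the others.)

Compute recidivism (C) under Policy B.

Policy B (W − 43):
  W = 103 − 43 = 60
  C = 252 + 3·60 = 432

432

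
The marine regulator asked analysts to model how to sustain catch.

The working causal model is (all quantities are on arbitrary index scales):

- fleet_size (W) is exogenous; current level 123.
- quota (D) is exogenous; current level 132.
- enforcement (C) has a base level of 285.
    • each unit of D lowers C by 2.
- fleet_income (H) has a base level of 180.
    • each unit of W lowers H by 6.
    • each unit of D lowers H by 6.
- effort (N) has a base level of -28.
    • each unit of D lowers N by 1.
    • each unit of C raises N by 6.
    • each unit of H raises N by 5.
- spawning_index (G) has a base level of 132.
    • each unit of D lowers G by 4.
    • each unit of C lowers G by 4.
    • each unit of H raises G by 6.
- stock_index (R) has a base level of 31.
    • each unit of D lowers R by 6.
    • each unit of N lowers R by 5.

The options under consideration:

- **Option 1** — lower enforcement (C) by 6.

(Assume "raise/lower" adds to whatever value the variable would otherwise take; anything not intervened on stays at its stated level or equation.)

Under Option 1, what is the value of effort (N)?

Option 1 (C − 6):
  W = 123
  D = 132
  C = 285 − 2·132 (−6 from intervention) = 15
  H = 180 − 6·123 − 6·132 = -1350
  N = -28 − 132 + 6·15 + 5·(-1350) = -6820

-6820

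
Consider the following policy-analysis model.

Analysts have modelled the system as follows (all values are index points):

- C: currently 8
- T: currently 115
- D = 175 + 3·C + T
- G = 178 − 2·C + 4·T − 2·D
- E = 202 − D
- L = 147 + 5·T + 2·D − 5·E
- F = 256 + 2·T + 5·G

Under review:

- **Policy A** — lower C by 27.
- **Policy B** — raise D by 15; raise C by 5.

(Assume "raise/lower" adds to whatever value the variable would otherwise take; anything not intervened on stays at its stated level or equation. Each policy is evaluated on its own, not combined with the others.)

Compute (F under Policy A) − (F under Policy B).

1430

Policy A (C − 27):
  C = 8 − 27 = -19
  T = 115
  D = 175 + 3·(-19) + 115 = 233
  G = 178 − 2·(-19) + 4·115 − 2·233 = 210
  F = 256 + 2·115 + 5·210 = 1536
Policy B (D + 15, C + 5):
  C = 8 + 5 = 13
  T = 115
  D = 175 + 3·13 + 115 (+15 from intervention) = 344
  G = 178 − 2·13 + 4·115 − 2·344 = -76
  F = 256 + 2·115 + 5·(-76) = 106
F: 1536 − 106 = 1430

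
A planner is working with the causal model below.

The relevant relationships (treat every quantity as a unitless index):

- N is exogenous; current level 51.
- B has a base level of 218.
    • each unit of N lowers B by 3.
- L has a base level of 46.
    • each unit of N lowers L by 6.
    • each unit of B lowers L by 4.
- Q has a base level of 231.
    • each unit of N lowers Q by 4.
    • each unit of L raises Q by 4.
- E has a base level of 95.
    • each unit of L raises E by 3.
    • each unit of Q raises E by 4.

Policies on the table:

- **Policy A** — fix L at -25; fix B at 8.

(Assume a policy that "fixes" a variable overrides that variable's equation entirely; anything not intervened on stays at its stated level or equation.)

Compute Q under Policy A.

Policy A (L := -25, B := 8):
  N = 51
  B = 8
  L = -25
  Q = 231 − 4·51 + 4·(-25) = -73

-73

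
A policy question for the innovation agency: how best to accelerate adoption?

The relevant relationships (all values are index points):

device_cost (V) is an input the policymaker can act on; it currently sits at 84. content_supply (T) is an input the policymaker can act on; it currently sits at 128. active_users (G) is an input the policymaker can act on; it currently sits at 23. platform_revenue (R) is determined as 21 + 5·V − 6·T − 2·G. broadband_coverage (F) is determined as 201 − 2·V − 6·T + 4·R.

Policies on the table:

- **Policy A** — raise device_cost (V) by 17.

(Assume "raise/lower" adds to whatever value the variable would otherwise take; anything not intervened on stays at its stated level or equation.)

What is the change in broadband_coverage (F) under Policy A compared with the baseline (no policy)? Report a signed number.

Baseline:
  V = 84
  T = 128
  G = 23
  R = 21 + 5·84 − 6·128 − 2·23 = -373
  F = 201 − 2·84 − 6·128 + 4·(-373) = -2227
Policy A (V + 17):
  V = 84 + 17 = 101
  T = 128
  G = 23
  R = 21 + 5·101 − 6·128 − 2·23 = -288
  F = 201 − 2·101 − 6·128 + 4·(-288) = -1921
Change in F: -1921 − (-2227) = 306

306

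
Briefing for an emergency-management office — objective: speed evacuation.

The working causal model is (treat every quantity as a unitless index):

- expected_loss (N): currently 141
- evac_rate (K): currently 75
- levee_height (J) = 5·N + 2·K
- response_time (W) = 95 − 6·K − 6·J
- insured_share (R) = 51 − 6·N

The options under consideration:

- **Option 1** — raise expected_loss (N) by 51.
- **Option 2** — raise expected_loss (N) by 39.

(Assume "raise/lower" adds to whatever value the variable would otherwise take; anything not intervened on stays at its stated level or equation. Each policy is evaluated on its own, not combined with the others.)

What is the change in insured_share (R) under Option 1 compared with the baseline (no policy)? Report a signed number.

Baseline:
  N = 141
  R = 51 − 6·141 = -795
Option 1 (N + 51):
  N = 141 + 51 = 192
  R = 51 − 6·192 = -1101
Change in R: -1101 − (-795) = -306

-306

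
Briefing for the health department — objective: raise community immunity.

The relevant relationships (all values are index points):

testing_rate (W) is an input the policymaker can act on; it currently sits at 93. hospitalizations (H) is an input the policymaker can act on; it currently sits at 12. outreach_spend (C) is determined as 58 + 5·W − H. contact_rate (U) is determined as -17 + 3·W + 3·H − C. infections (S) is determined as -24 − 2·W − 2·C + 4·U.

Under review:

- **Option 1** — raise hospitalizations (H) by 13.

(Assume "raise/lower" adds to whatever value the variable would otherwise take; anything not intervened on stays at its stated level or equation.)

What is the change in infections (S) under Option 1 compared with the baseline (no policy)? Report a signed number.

Baseline:
  W = 93
  H = 12
  C = 58 + 5·93 − 12 = 511
  U = -17 + 3·93 + 3·12 − 511 = -213
  S = -24 − 2·93 − 2·511 + 4·(-213) = -2084
Option 1 (H + 13):
  W = 93
  H = 12 + 13 = 25
  C = 58 + 5·93 − 25 = 498
  U = -17 + 3·93 + 3·25 − 498 = -161
  S = -24 − 2·93 − 2·498 + 4·(-161) = -1850
Change in S: -1850 − (-2084) = 234

234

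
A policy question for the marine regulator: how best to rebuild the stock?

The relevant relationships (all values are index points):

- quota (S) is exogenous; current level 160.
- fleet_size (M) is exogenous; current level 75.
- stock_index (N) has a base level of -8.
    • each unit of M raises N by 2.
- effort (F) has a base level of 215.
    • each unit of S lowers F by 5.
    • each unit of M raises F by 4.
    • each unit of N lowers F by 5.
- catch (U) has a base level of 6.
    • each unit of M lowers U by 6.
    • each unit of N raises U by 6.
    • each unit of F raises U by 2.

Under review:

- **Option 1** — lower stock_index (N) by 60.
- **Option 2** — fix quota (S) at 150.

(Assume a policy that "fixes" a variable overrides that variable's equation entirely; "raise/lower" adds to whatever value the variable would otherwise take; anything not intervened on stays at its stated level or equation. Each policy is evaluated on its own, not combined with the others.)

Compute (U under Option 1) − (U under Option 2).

140

Option 1 (N − 60):
  S = 160
  M = 75
  N = -8 + 2·75 (−60 from intervention) = 82
  F = 215 − 5·160 + 4·75 − 5·82 = -695
  U = 6 − 6·75 + 6·82 + 2·(-695) = -1342
Option 2 (S := 150):
  S = 150
  M = 75
  N = -8 + 2·75 = 142
  F = 215 − 5·150 + 4·75 − 5·142 = -945
  U = 6 − 6·75 + 6·142 + 2·(-945) = -1482
U: -1342 − (-1482) = 140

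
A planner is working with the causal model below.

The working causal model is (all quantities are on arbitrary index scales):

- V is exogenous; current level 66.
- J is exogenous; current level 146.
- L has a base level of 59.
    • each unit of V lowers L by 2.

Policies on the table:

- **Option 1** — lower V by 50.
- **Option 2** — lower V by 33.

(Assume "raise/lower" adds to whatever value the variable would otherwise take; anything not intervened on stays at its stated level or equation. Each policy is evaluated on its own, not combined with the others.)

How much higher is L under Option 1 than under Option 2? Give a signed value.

34

Option 1 (V − 50):
  V = 66 − 50 = 16
  L = 59 − 2·16 = 27
Option 2 (V − 33):
  V = 66 − 33 = 33
  L = 59 − 2·33 = -7
L: 27 − (-7) = 34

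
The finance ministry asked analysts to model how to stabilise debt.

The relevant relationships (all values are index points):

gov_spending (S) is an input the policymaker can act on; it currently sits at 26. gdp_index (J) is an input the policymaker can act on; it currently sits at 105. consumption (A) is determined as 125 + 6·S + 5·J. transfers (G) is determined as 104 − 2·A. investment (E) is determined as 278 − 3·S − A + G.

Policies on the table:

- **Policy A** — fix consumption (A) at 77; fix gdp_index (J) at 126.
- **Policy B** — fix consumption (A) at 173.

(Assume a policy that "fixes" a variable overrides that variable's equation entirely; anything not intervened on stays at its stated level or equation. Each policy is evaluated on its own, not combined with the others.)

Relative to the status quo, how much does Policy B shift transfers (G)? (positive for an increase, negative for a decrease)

1266

Baseline:
  S = 26
  J = 105
  A = 125 + 6·26 + 5·105 = 806
  G = 104 − 2·806 = -1508
Policy B (A := 173):
  S = 26
  J = 105
  A = 173
  G = 104 − 2·173 = -242
Change in G: -242 − (-1508) = 1266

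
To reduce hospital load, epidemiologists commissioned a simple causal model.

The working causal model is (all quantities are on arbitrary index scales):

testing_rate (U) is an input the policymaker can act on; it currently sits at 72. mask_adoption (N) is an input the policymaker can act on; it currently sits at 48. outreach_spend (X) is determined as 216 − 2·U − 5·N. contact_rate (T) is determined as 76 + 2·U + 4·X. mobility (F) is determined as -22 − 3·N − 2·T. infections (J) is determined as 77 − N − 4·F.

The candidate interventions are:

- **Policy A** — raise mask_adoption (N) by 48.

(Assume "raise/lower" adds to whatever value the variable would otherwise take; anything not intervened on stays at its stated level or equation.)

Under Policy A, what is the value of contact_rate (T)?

Policy A (N + 48):
  U = 72
  N = 48 + 48 = 96
  X = 216 − 2·72 − 5·96 = -408
  T = 76 + 2·72 + 4·(-408) = -1412

-1412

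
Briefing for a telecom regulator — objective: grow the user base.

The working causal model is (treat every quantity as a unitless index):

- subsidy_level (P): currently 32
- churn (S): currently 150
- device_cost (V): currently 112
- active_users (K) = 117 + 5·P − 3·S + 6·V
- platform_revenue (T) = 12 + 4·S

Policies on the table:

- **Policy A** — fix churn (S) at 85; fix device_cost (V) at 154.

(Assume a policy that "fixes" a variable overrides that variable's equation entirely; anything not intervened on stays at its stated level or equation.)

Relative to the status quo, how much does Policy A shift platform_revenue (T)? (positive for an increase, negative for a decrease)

-260

Baseline:
  S = 150
  T = 12 + 4·150 = 612
Policy A (S := 85, V := 154):
  S = 85
  T = 12 + 4·85 = 352
Change in T: 352 − 612 = -260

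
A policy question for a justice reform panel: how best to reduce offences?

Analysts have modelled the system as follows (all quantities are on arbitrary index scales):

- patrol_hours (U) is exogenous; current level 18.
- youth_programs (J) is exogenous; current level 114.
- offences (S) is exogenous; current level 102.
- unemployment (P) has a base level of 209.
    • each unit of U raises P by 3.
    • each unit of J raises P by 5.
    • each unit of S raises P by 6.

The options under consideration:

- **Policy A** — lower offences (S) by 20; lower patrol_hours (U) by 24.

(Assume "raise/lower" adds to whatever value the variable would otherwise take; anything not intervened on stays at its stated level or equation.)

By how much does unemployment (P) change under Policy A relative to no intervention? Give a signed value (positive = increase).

Baseline:
  U = 18
  J = 114
  S = 102
  P = 209 + 3·18 + 5·114 + 6·102 = 1445
Policy A (S − 20, U − 24):
  U = 18 − 24 = -6
  J = 114
  S = 102 − 20 = 82
  P = 209 + 3·(-6) + 5·114 + 6·82 = 1253
Change in P: 1253 − 1445 = -192

-192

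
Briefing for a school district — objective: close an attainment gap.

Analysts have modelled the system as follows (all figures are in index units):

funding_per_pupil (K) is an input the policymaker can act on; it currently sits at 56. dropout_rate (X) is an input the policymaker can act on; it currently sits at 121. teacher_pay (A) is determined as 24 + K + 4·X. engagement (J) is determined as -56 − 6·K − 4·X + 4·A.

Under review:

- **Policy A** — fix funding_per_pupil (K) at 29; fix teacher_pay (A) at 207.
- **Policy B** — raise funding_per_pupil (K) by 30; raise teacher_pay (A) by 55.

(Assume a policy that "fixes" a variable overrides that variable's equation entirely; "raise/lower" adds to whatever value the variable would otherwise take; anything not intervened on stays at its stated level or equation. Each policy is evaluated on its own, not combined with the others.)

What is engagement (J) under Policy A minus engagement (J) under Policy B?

-1426

Policy A (K := 29, A := 207):
  K = 29
  X = 121
  A = 207
  J = -56 − 6·29 − 4·121 + 4·207 = 114
Policy B (K + 30, A + 55):
  K = 56 + 30 = 86
  X = 121
  A = 24 + 86 + 4·121 (+55 from intervention) = 649
  J = -56 − 6·86 − 4·121 + 4·649 = 1540
J: 114 − 1540 = -1426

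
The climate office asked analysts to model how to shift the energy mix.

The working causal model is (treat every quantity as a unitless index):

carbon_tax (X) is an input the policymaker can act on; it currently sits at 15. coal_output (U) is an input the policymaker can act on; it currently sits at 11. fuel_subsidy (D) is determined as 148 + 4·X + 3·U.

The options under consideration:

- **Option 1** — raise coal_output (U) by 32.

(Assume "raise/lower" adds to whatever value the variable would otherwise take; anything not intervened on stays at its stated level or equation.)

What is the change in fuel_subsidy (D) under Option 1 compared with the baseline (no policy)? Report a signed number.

Baseline:
  X = 15
  U = 11
  D = 148 + 4·15 + 3·11 = 241
Option 1 (U + 32):
  X = 15
  U = 11 + 32 = 43
  D = 148 + 4·15 + 3·43 = 337
Change in D: 337 − 241 = 96

96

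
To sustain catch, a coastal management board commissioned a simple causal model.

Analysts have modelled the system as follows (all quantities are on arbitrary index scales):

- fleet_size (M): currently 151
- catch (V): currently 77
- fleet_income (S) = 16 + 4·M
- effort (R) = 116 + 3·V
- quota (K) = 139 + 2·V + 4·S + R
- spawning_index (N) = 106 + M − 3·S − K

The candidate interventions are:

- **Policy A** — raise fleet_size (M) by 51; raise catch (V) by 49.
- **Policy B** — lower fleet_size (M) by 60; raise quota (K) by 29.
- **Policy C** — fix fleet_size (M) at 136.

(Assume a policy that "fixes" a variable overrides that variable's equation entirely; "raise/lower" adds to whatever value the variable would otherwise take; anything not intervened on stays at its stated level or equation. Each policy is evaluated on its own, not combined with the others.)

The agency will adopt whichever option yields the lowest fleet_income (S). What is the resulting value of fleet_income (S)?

Policy A (M + 51, V + 49):
  M = 151 + 51 = 202
  S = 16 + 4·202 = 824
Policy B (M − 60, K + 29):
  M = 151 − 60 = 91
  S = 16 + 4·91 = 380
Policy C (M := 136):
  M = 136
  S = 16 + 4·136 = 560
Comparing — Policy A: S=824, Policy B: S=380, Policy C: S=560. Lowest is 380 (Policy B).

380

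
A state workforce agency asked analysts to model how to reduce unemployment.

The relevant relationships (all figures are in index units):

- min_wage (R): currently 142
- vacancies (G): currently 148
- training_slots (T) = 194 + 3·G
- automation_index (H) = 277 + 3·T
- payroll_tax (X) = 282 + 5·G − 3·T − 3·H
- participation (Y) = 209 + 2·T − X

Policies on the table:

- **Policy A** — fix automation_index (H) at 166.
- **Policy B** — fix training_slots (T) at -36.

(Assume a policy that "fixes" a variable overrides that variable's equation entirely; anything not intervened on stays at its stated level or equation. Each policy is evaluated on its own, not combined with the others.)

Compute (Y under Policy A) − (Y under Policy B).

3361

Policy A (H := 166):
  G = 148
  T = 194 + 3·148 = 638
  H = 166
  X = 282 + 5·148 − 3·638 − 3·166 = -1390
  Y = 209 + 2·638 − (-1390) = 2875
Policy B (T := -36):
  G = 148
  T = -36
  H = 277 + 3·(-36) = 169
  X = 282 + 5·148 − 3·(-36) − 3·169 = 623
  Y = 209 + 2·(-36) − 623 = -486
Y: 2875 − (-486) = 3361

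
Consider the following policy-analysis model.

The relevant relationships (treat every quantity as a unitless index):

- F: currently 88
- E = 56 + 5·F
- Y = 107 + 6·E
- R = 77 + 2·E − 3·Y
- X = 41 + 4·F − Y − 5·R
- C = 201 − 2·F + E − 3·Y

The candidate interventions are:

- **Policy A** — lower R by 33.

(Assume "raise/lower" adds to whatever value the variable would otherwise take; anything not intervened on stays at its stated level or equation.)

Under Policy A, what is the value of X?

38375

Policy A (R − 33):
  F = 88
  E = 56 + 5·88 = 496
  Y = 107 + 6·496 = 3083
  R = 77 + 2·496 − 3·3083 (−33 from intervention) = -8213
  X = 41 + 4·88 − 3083 − 5·(-8213) = 38375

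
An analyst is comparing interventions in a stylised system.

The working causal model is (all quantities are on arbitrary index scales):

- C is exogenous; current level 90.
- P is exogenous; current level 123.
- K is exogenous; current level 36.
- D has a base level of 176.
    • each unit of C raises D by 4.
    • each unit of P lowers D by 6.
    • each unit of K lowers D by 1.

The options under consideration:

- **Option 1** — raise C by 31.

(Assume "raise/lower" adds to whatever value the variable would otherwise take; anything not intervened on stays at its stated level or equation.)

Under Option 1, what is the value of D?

Option 1 (C + 31):
  C = 90 + 31 = 121
  P = 123
  K = 36
  D = 176 + 4·121 − 6·123 − 36 = -114

-114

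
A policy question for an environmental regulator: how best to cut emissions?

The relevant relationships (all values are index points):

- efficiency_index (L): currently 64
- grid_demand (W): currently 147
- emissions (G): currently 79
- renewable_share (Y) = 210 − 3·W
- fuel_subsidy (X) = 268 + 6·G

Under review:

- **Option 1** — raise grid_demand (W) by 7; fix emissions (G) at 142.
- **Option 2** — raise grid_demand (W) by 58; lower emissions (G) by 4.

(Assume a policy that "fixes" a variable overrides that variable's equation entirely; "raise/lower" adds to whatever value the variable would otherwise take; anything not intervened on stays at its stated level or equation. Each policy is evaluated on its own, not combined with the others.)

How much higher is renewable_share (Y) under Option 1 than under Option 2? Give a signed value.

Option 1 (W + 7, G := 142):
  W = 147 + 7 = 154
  Y = 210 − 3·154 = -252
Option 2 (W + 58, G − 4):
  W = 147 + 58 = 205
  Y = 210 − 3·205 = -405
Y: -252 − (-405) = 153

153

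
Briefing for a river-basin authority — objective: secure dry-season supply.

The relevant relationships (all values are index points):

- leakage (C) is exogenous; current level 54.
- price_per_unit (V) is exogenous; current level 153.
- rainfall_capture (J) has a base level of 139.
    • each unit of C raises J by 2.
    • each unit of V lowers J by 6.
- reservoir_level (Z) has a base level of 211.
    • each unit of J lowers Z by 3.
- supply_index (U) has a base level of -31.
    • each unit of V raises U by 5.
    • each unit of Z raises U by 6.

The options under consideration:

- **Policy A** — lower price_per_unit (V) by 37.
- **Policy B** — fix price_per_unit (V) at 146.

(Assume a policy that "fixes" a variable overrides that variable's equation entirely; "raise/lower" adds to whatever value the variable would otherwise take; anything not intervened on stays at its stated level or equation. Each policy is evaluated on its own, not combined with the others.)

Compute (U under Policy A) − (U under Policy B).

Policy A (V − 37):
  C = 54
  V = 153 − 37 = 116
  J = 139 + 2·54 − 6·116 = -449
  Z = 211 − 3·(-449) = 1558
  U = -31 + 5·116 + 6·1558 = 9897
Policy B (V := 146):
  C = 54
  V = 146
  J = 139 + 2·54 − 6·146 = -629
  Z = 211 − 3·(-629) = 2098
  U = -31 + 5·146 + 6·2098 = 13287
U: 9897 − 13287 = -3390

-3390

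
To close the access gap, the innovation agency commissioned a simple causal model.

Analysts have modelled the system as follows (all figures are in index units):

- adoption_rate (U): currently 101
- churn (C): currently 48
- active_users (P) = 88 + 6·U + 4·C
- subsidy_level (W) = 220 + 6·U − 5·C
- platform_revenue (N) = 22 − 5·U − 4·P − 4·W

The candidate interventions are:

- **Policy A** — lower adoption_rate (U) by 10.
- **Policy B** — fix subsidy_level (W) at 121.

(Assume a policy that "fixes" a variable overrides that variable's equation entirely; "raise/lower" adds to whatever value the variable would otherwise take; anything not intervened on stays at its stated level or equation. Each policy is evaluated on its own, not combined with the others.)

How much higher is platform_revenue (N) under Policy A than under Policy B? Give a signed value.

Policy A (U − 10):
  U = 101 − 10 = 91
  C = 48
  P = 88 + 6·91 + 4·48 = 826
  W = 220 + 6·91 − 5·48 = 526
  N = 22 − 5·91 − 4·826 − 4·526 = -5841
Policy B (W := 121):
  U = 101
  C = 48
  P = 88 + 6·101 + 4·48 = 886
  W = 121
  N = 22 − 5·101 − 4·886 − 4·121 = -4511
N: -5841 − (-4511) = -1330

-1330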